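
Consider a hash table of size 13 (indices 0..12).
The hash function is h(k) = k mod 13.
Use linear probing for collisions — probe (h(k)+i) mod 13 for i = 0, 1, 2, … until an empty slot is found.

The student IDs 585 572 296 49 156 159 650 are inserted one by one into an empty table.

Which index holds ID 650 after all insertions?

585: h=0 => slot 0
572: h=0, probe 0,1 => slot 1
296: h=10 => slot 10
49: h=10, probe 10,11 => slot 11
156: h=0, probe 0,1,2 => slot 2
159: h=3 => slot 3
650: h=0, probe 0,1,2,3,4 => slot 4
Table: [585, 572, 156, 159, 650, _, _, _, _, _, 296, 49, _]

4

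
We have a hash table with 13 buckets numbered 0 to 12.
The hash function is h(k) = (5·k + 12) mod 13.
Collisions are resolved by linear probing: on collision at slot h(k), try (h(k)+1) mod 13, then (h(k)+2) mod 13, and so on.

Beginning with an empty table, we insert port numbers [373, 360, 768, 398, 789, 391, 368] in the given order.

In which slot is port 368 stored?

9

373: h=5 → slot 5
360: h=5, probe 5,6 → slot 6
768: h=4 → slot 4
398: h=0 → slot 0
789: h=5, probe 5,6,7 → slot 7
391: h=4, probe 4,5,6,7,8 → slot 8
368: h=6, probe 6,7,8,9 → slot 9
Table: [398, ∅, ∅, ∅, 768, 373, 360, 789, 391, 368, ∅, ∅, ∅]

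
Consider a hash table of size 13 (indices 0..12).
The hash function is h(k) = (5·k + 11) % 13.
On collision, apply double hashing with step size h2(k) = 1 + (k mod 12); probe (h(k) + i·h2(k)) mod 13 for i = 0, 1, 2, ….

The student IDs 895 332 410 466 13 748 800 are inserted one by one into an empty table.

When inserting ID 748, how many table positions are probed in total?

3

895: h=1 → slot 1
332: h=7 → slot 7
410: h=7, h2=3, probe 7,10 → slot 10
466: h=1, h2=11, probe 1,12 → slot 12
13: h=11 → slot 11
748: h=7, h2=5, probe 7,12,4 → slot 4
800: h=7, h2=9, probe 7,3 → slot 3
Table: [∅, 895, ∅, 800, 748, ∅, ∅, 332, ∅, ∅, 410, 13, 466]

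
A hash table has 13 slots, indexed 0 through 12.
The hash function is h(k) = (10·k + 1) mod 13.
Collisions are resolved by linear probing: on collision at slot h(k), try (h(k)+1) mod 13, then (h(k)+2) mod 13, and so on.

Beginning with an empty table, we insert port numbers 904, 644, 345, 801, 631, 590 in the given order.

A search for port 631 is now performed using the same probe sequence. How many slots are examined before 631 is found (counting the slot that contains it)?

Insert 904: h=6, slot 6 empty -> index 6.
Insert 644: h=6, slot 6 occupied -> index 7.
Insert 345: h=6, slots 6,7 occupied -> index 8.
Insert 801: h=3, slot 3 empty -> index 3.
Insert 631: h=6, slots 6,7,8 occupied -> index 9.
Insert 590: h=12, slot 12 empty -> index 12.
Table: [., ., ., 801, ., ., 904, 644, 345, 631, ., ., 590]
Lookup 631: h=6, probe 6,7,8,9 → found at 9.

4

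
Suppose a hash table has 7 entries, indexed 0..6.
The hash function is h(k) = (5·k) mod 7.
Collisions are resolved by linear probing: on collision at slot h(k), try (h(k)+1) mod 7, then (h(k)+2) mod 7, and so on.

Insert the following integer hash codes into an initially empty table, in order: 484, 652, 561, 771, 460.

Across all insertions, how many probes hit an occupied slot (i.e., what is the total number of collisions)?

484: h=5 → slot 5
652: h=5, probe 5,6 → slot 6
561: h=5, probe 5,6,0 → slot 0
771: h=5, probe 5,6,0,1 → slot 1
460: h=4 → slot 4
Table: [561, 771, -, -, 460, 484, 652]

6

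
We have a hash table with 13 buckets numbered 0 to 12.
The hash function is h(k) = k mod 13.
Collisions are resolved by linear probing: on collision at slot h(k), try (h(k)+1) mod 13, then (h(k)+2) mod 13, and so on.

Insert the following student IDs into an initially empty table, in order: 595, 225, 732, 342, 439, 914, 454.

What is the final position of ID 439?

11

595: h=10 → slot 10
225: h=4 → slot 4
732: h=4, probe 4,5 → slot 5
342: h=4, probe 4,5,6 → slot 6
439: h=10, probe 10,11 → slot 11
914: h=4, probe 4,5,6,7 → slot 7
454: h=12 → slot 12
Table: [∅, ∅, ∅, ∅, 225, 732, 342, 914, ∅, ∅, 595, 439, 454]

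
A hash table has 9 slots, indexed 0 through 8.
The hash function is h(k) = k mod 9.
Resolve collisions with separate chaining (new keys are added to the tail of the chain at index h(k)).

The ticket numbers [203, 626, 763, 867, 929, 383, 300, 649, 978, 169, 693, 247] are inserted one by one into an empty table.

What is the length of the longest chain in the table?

3

Insert 203: h=5, bucket 5 empty -> new chain.
Insert 626: h=5, bucket 5 nonempty -> append to chain.
Insert 763: h=7, bucket 7 empty -> new chain.
Insert 867: h=3, bucket 3 empty -> new chain.
Insert 929: h=2, bucket 2 empty -> new chain.
Insert 383: h=5, bucket 5 nonempty -> append to chain.
Insert 300: h=3, bucket 3 nonempty -> append to chain.
Insert 649: h=1, bucket 1 empty -> new chain.
Insert 978: h=6, bucket 6 empty -> new chain.
Insert 169: h=7, bucket 7 nonempty -> append to chain.
Insert 693: h=0, bucket 0 empty -> new chain.
Insert 247: h=4, bucket 4 empty -> new chain.
Final buckets:
0: 693
1: 649
2: 929
3: 867 -> 300
4: 247
5: 203 -> 626 -> 383
6: 978
7: 763 -> 169
8: ∅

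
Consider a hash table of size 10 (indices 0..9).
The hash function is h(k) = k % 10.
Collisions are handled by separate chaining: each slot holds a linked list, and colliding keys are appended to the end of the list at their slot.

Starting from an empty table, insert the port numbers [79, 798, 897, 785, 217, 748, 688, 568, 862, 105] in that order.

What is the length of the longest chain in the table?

Insert 79: h=9, bucket 9 empty → new chain.
Insert 798: h=8, bucket 8 empty → new chain.
Insert 897: h=7, bucket 7 empty → new chain.
Insert 785: h=5, bucket 5 empty → new chain.
Insert 217: h=7, bucket 7 nonempty → append to chain.
Insert 748: h=8, bucket 8 nonempty → append to chain.
Insert 688: h=8, bucket 8 nonempty → append to chain.
Insert 568: h=8, bucket 8 nonempty → append to chain.
Insert 862: h=2, bucket 2 empty → new chain.
Insert 105: h=5, bucket 5 nonempty → append to chain.
Final buckets:
0: ∅
1: ∅
2: 862
3: ∅
4: ∅
5: 785 -> 105
6: ∅
7: 897 -> 217
8: 798 -> 748 -> 688 -> 568
9: 79

4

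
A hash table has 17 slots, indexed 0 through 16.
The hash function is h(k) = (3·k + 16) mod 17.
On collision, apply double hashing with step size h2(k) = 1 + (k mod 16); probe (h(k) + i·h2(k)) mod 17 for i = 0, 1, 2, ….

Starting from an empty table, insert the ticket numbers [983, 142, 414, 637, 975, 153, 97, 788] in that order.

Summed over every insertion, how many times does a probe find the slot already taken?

4

983 hashes to 7; slot 7 is free -> place at 7.
142 hashes to 0; slot 0 is free -> place at 0.
414 hashes to 0, h2=15; 0 taken -> place at 15.
637 hashes to 6; slot 6 is free -> place at 6.
975 hashes to 0, h2=16; 0 taken -> place at 16.
153 hashes to 16, h2=10; 16 taken -> place at 9.
97 hashes to 1; slot 1 is free -> place at 1.
788 hashes to 0, h2=5; 0 taken -> place at 5.
Table: [142, 97, _, _, _, 788, 637, 983, _, 153, _, _, _, _, _, 414, 975]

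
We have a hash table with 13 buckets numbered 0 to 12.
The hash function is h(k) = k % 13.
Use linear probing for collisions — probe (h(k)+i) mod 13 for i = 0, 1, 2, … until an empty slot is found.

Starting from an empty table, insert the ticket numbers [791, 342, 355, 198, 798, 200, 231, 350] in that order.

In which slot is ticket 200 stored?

791 hashes to 11; slot 11 is free -> place at 11.
342 hashes to 4; slot 4 is free -> place at 4.
355 hashes to 4; 4 taken -> place at 5.
198 hashes to 3; slot 3 is free -> place at 3.
798 hashes to 5; 5 taken -> place at 6.
200 hashes to 5; 5,6 taken -> place at 7.
231 hashes to 10; slot 10 is free -> place at 10.
350 hashes to 12; slot 12 is free -> place at 12.
Table: [-, -, -, 198, 342, 355, 798, 200, -, -, 231, 791, 350]

7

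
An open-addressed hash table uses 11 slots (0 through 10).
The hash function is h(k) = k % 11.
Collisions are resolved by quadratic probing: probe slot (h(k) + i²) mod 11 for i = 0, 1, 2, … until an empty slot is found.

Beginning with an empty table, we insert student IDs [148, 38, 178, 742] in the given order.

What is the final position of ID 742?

Insert 148: h=5, slot 5 empty → index 5.
Insert 38: h=5, slot 5 occupied → index 6.
Insert 178: h=2, slot 2 empty → index 2.
Insert 742: h=5, slots 5,6 occupied → index 9.
Table: [∅, ∅, 178, ∅, ∅, 148, 38, ∅, ∅, 742, ∅]

9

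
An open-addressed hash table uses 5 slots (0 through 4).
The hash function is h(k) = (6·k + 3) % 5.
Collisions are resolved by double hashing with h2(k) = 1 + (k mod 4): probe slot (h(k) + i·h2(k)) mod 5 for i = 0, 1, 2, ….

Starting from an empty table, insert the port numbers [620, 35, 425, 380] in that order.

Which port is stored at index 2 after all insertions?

Insert 620: h=3, slot 3 empty → index 3.
Insert 35: h=3, h2=4, slot 3 occupied → index 2.
Insert 425: h=3, h2=2, slot 3 occupied → index 0.
Insert 380: h=3, h2=1, slot 3 occupied → index 4.
Table: [425, -, 35, 620, 380]

35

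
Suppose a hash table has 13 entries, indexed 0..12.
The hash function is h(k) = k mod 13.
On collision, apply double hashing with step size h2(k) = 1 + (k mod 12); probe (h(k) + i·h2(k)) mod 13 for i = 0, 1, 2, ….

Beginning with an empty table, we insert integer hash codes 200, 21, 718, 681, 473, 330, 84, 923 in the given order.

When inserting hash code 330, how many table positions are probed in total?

Insert 200: h=5, slot 5 empty -> index 5.
Insert 21: h=8, slot 8 empty -> index 8.
Insert 718: h=3, slot 3 empty -> index 3.
Insert 681: h=5, h2=10, slot 5 occupied -> index 2.
Insert 473: h=5, h2=6, slot 5 occupied -> index 11.
Insert 330: h=5, h2=7, slot 5 occupied -> index 12.
Insert 84: h=6, slot 6 empty -> index 6.
Insert 923: h=0, slot 0 empty -> index 0.
Table: [923, -, 681, 718, -, 200, 84, -, 21, -, -, 473, 330]

2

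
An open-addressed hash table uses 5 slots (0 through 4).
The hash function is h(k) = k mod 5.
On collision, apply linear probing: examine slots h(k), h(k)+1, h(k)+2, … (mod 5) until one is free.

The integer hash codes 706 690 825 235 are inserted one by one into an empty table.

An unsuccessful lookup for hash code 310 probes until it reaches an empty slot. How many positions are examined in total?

706: h=1 -> slot 1
690: h=0 -> slot 0
825: h=0, probe 0,1,2 -> slot 2
235: h=0, probe 0,1,2,3 -> slot 3
Table: [690, 706, 825, 235, —]
Lookup 310: h=0, probe 0,1,2,3,4 → slot 4 empty, not found.

5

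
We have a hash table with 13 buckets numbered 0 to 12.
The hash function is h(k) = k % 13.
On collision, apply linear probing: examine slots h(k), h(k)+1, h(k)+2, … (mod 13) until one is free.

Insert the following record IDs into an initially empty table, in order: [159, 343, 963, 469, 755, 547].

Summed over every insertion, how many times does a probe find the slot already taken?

9

Insert 159: h=3, slot 3 empty -> index 3.
Insert 343: h=5, slot 5 empty -> index 5.
Insert 963: h=1, slot 1 empty -> index 1.
Insert 469: h=1, slot 1 occupied -> index 2.
Insert 755: h=1, slots 1,2,3 occupied -> index 4.
Insert 547: h=1, slots 1,2,3,4,5 occupied -> index 6.
Table: [—, 963, 469, 159, 755, 343, 547, —, —, —, —, —, —]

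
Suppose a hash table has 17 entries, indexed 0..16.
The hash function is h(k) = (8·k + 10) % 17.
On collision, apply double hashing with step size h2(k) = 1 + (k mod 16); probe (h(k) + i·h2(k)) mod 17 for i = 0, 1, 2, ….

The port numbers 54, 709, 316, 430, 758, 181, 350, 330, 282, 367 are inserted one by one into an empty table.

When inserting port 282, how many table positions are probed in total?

54: h=0 → slot 0
709: h=4 → slot 4
316: h=5 → slot 5
430: h=16 → slot 16
758: h=5, h2=7, probe 5,12 → slot 12
181: h=13 → slot 13
350: h=5, h2=15, probe 5,3 → slot 3
330: h=15 → slot 15
282: h=5, h2=11, probe 5,16,10 → slot 10
367: h=5, h2=16, probe 5,4,3,2 → slot 2
Table: [54, ., 367, 350, 709, 316, ., ., ., ., 282, ., 758, 181, ., 330, 430]

3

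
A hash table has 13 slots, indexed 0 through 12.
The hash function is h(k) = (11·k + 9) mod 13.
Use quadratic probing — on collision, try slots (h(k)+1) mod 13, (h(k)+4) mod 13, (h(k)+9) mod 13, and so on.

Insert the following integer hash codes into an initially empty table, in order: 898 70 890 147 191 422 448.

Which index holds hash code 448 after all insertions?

6

898: h=7 -> slot 7
70: h=12 -> slot 12
890: h=10 -> slot 10
147: h=1 -> slot 1
191: h=4 -> slot 4
422: h=10, probe 10,11 -> slot 11
448: h=10, probe 10,11,1,6 -> slot 6
Table: [-, 147, -, -, 191, -, 448, 898, -, -, 890, 422, 70]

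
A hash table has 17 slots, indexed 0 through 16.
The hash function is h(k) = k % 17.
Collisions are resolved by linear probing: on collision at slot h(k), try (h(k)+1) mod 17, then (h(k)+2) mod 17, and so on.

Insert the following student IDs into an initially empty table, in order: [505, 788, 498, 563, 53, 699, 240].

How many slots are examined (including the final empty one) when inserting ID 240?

Insert 505: h=12, slot 12 empty -> index 12.
Insert 788: h=6, slot 6 empty -> index 6.
Insert 498: h=5, slot 5 empty -> index 5.
Insert 563: h=2, slot 2 empty -> index 2.
Insert 53: h=2, slot 2 occupied -> index 3.
Insert 699: h=2, slots 2,3 occupied -> index 4.
Insert 240: h=2, slots 2,3,4,5,6 occupied -> index 7.
Table: [_, _, 563, 53, 699, 498, 788, 240, _, _, _, _, 505, _, _, _, _]

6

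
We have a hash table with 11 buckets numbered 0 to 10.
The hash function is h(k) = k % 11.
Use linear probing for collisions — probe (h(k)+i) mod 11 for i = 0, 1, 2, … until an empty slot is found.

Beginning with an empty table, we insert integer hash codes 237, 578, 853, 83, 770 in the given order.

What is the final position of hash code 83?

237: h=6 -> slot 6
578: h=6, probe 6,7 -> slot 7
853: h=6, probe 6,7,8 -> slot 8
83: h=6, probe 6,7,8,9 -> slot 9
770: h=0 -> slot 0
Table: [770, —, —, —, —, —, 237, 578, 853, 83, —]

9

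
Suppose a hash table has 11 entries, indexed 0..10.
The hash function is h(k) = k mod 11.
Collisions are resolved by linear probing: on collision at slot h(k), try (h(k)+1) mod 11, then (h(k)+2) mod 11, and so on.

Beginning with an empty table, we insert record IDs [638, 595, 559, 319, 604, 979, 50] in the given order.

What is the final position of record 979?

3

638: h=0 → slot 0
595: h=1 → slot 1
559: h=9 → slot 9
319: h=0, probe 0,1,2 → slot 2
604: h=10 → slot 10
979: h=0, probe 0,1,2,3 → slot 3
50: h=6 → slot 6
Table: [638, 595, 319, 979, -, -, 50, -, -, 559, 604]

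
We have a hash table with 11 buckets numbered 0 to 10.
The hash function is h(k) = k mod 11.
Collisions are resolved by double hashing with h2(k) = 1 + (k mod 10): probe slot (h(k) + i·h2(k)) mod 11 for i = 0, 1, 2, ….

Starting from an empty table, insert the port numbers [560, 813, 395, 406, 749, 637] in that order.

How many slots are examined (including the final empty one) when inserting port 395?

560: h=10 -> slot 10
813: h=10, h2=4, probe 10,3 -> slot 3
395: h=10, h2=6, probe 10,5 -> slot 5
406: h=10, h2=7, probe 10,6 -> slot 6
749: h=1 -> slot 1
637: h=10, h2=8, probe 10,7 -> slot 7
Table: [-, 749, -, 813, -, 395, 406, 637, -, -, 560]

2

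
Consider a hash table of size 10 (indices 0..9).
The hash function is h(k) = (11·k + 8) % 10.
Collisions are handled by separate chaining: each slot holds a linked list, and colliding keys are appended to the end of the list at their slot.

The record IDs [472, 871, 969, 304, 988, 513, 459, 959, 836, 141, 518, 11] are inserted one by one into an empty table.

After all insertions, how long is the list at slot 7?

3

Insert 472: h=0, bucket 0 empty -> new chain.
Insert 871: h=9, bucket 9 empty -> new chain.
Insert 969: h=7, bucket 7 empty -> new chain.
Insert 304: h=2, bucket 2 empty -> new chain.
Insert 988: h=6, bucket 6 empty -> new chain.
Insert 513: h=1, bucket 1 empty -> new chain.
Insert 459: h=7, bucket 7 nonempty -> append to chain.
Insert 959: h=7, bucket 7 nonempty -> append to chain.
Insert 836: h=4, bucket 4 empty -> new chain.
Insert 141: h=9, bucket 9 nonempty -> append to chain.
Insert 518: h=6, bucket 6 nonempty -> append to chain.
Insert 11: h=9, bucket 9 nonempty -> append to chain.
Final buckets:
0: 472
1: 513
2: 304
3: _
4: 836
5: _
6: 988 -> 518
7: 969 -> 459 -> 959
8: _
9: 871 -> 141 -> 11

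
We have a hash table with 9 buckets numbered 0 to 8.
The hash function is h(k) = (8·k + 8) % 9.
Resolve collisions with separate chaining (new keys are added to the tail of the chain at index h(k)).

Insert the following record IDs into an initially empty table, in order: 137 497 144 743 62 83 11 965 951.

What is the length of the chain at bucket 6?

5

Insert 137: h=6, bucket 6 empty -> new chain.
Insert 497: h=6, bucket 6 nonempty -> append to chain.
Insert 144: h=8, bucket 8 empty -> new chain.
Insert 743: h=3, bucket 3 empty -> new chain.
Insert 62: h=0, bucket 0 empty -> new chain.
Insert 83: h=6, bucket 6 nonempty -> append to chain.
Insert 11: h=6, bucket 6 nonempty -> append to chain.
Insert 965: h=6, bucket 6 nonempty -> append to chain.
Insert 951: h=2, bucket 2 empty -> new chain.
Final buckets:
0: 62
1: —
2: 951
3: 743
4: —
5: —
6: 137 -> 497 -> 83 -> 11 -> 965
7: —
8: 144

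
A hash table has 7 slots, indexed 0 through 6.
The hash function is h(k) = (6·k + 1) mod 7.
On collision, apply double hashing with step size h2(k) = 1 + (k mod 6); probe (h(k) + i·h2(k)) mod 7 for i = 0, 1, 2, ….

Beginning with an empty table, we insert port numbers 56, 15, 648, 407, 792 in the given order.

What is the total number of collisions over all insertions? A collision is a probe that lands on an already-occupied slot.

56: h=1 → slot 1
15: h=0 → slot 0
648: h=4 → slot 4
407: h=0, h2=6, probe 0,6 → slot 6
792: h=0, h2=1, probe 0,1,2 → slot 2
Table: [15, 56, 792, ., 648, ., 407]

3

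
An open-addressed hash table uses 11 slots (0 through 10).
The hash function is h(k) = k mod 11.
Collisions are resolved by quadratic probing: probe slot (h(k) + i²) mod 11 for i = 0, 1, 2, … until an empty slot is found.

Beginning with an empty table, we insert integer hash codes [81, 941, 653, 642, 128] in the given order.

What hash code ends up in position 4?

Insert 81: h=4, slot 4 empty => index 4.
Insert 941: h=6, slot 6 empty => index 6.
Insert 653: h=4, slot 4 occupied => index 5.
Insert 642: h=4, slots 4,5 occupied => index 8.
Insert 128: h=7, slot 7 empty => index 7.
Table: [., ., ., ., 81, 653, 941, 128, 642, ., .]

81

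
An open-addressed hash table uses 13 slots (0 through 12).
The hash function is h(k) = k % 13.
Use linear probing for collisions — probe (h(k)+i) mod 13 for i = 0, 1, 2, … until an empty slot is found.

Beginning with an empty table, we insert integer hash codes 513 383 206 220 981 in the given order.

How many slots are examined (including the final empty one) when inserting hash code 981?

513: h=6 -> slot 6
383: h=6, probe 6,7 -> slot 7
206: h=11 -> slot 11
220: h=12 -> slot 12
981: h=6, probe 6,7,8 -> slot 8
Table: [_, _, _, _, _, _, 513, 383, 981, _, _, 206, 220]

3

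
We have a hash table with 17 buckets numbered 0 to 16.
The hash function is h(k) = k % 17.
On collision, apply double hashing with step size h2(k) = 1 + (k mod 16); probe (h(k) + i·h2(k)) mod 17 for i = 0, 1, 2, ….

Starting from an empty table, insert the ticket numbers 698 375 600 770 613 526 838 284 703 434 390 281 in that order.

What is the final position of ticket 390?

13

698 hashes to 1; slot 1 is free -> place at 1.
375 hashes to 1, h2=8; 1 taken -> place at 9.
600 hashes to 5; slot 5 is free -> place at 5.
770 hashes to 5, h2=3; 5 taken -> place at 8.
613 hashes to 1, h2=6; 1 taken -> place at 7.
526 hashes to 16; slot 16 is free -> place at 16.
838 hashes to 5, h2=7; 5 taken -> place at 12.
284 hashes to 12, h2=13; 12,8 taken -> place at 4.
703 hashes to 6; slot 6 is free -> place at 6.
434 hashes to 9, h2=3; 9,12 taken -> place at 15.
390 hashes to 16, h2=7; 16,6 taken -> place at 13.
281 hashes to 9, h2=10; 9 taken -> place at 2.
Table: [_, 698, 281, _, 284, 600, 703, 613, 770, 375, _, _, 838, 390, _, 434, 526]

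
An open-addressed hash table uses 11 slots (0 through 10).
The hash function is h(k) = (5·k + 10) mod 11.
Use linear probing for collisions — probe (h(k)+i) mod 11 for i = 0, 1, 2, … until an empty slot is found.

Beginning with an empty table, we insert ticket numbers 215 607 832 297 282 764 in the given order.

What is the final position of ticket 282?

2

215: h=7 -> slot 7
607: h=9 -> slot 9
832: h=1 -> slot 1
297: h=10 -> slot 10
282: h=1, probe 1,2 -> slot 2
764: h=2, probe 2,3 -> slot 3
Table: [_, 832, 282, 764, _, _, _, 215, _, 607, 297]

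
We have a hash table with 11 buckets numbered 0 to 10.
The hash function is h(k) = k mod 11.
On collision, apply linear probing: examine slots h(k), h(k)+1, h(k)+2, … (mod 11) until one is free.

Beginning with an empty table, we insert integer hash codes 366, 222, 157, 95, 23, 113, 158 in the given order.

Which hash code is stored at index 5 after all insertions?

113

Insert 366: h=3, slot 3 empty => index 3.
Insert 222: h=2, slot 2 empty => index 2.
Insert 157: h=3, slot 3 occupied => index 4.
Insert 95: h=7, slot 7 empty => index 7.
Insert 23: h=1, slot 1 empty => index 1.
Insert 113: h=3, slots 3,4 occupied => index 5.
Insert 158: h=4, slots 4,5 occupied => index 6.
Table: [∅, 23, 222, 366, 157, 113, 158, 95, ∅, ∅, ∅]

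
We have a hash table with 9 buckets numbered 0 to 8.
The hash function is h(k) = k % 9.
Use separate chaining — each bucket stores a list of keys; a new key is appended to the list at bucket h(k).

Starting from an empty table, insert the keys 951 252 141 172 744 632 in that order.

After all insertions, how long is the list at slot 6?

3

951 -> bucket 6
252 -> bucket 0
141 -> bucket 6 (collision)
172 -> bucket 1
744 -> bucket 6 (collision)
632 -> bucket 2
Final buckets:
0: 252
1: 172
2: 632
3: —
4: —
5: —
6: 951 -> 141 -> 744
7: —
8: —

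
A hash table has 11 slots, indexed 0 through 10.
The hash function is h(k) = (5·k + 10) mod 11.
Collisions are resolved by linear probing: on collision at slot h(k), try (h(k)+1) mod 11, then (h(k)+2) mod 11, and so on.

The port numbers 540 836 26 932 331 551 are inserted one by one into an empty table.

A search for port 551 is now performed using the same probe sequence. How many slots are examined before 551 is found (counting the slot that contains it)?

4

Insert 540: h=4, slot 4 empty → index 4.
Insert 836: h=10, slot 10 empty → index 10.
Insert 26: h=8, slot 8 empty → index 8.
Insert 932: h=6, slot 6 empty → index 6.
Insert 331: h=4, slot 4 occupied → index 5.
Insert 551: h=4, slots 4,5,6 occupied → index 7.
Table: [., ., ., ., 540, 331, 932, 551, 26, ., 836]
Lookup 551: h=4, probe 4,5,6,7 → found at 7.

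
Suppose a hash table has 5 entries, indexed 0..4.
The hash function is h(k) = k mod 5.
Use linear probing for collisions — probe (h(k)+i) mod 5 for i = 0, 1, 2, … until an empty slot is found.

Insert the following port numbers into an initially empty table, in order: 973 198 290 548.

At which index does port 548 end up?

1

973: h=3 => slot 3
198: h=3, probe 3,4 => slot 4
290: h=0 => slot 0
548: h=3, probe 3,4,0,1 => slot 1
Table: [290, 548, _, 973, 198]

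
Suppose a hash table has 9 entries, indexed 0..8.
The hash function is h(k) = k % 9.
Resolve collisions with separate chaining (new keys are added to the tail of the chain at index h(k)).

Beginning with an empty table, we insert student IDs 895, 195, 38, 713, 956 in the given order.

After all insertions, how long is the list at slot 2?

3

895 -> bucket 4
195 -> bucket 6
38 -> bucket 2
713 -> bucket 2 (collision)
956 -> bucket 2 (collision)
Final buckets:
0: _
1: _
2: 38 -> 713 -> 956
3: _
4: 895
5: _
6: 195
7: _
8: _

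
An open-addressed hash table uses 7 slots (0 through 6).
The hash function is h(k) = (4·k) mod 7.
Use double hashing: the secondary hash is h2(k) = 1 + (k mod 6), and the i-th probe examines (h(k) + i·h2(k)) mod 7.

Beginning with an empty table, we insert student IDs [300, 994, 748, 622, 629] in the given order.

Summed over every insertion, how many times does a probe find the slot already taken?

4

300 hashes to 3; slot 3 is free -> place at 3.
994 hashes to 0; slot 0 is free -> place at 0.
748 hashes to 3, h2=5; 3 taken -> place at 1.
622 hashes to 3, h2=5; 3,1 taken -> place at 6.
629 hashes to 3, h2=6; 3 taken -> place at 2.
Table: [994, 748, 629, 300, —, —, 622]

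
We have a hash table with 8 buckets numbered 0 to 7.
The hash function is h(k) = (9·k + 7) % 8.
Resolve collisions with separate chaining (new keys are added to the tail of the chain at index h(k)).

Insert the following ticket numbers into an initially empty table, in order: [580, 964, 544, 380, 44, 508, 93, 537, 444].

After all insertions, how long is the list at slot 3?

Insert 580: h=3, bucket 3 empty → new chain.
Insert 964: h=3, bucket 3 nonempty → append to chain.
Insert 544: h=7, bucket 7 empty → new chain.
Insert 380: h=3, bucket 3 nonempty → append to chain.
Insert 44: h=3, bucket 3 nonempty → append to chain.
Insert 508: h=3, bucket 3 nonempty → append to chain.
Insert 93: h=4, bucket 4 empty → new chain.
Insert 537: h=0, bucket 0 empty → new chain.
Insert 444: h=3, bucket 3 nonempty → append to chain.
Final buckets:
0: 537
1: _
2: _
3: 580 -> 964 -> 380 -> 44 -> 508 -> 444
4: 93
5: _
6: _
7: 544

6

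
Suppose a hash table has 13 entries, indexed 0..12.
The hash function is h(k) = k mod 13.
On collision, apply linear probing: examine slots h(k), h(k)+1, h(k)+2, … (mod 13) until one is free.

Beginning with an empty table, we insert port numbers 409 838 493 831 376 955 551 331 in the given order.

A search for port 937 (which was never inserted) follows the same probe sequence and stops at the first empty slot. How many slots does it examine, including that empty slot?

2

409: h=6 -> slot 6
838: h=6, probe 6,7 -> slot 7
493: h=12 -> slot 12
831: h=12, probe 12,0 -> slot 0
376: h=12, probe 12,0,1 -> slot 1
955: h=6, probe 6,7,8 -> slot 8
551: h=5 -> slot 5
331: h=6, probe 6,7,8,9 -> slot 9
Table: [831, 376, -, -, -, 551, 409, 838, 955, 331, -, -, 493]
Lookup 937: h=1, probe 1,2 → slot 2 empty, not found.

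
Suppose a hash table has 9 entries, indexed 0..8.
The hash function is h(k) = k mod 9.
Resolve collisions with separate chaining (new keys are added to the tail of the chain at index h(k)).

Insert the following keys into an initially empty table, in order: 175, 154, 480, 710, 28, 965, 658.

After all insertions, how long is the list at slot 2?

Insert 175: h=4, bucket 4 empty → new chain.
Insert 154: h=1, bucket 1 empty → new chain.
Insert 480: h=3, bucket 3 empty → new chain.
Insert 710: h=8, bucket 8 empty → new chain.
Insert 28: h=1, bucket 1 nonempty → append to chain.
Insert 965: h=2, bucket 2 empty → new chain.
Insert 658: h=1, bucket 1 nonempty → append to chain.
Final buckets:
0: .
1: 154 -> 28 -> 658
2: 965
3: 480
4: 175
5: .
6: .
7: .
8: 710

1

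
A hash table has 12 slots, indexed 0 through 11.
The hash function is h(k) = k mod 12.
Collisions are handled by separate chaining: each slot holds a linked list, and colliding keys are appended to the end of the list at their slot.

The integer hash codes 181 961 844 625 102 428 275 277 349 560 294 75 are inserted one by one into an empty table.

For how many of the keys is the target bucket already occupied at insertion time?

181 -> bucket 1
961 -> bucket 1 (collision)
844 -> bucket 4
625 -> bucket 1 (collision)
102 -> bucket 6
428 -> bucket 8
275 -> bucket 11
277 -> bucket 1 (collision)
349 -> bucket 1 (collision)
560 -> bucket 8 (collision)
294 -> bucket 6 (collision)
75 -> bucket 3
Final buckets:
0: -
1: 181 -> 961 -> 625 -> 277 -> 349
2: -
3: 75
4: 844
5: -
6: 102 -> 294
7: -
8: 428 -> 560
9: -
10: -
11: 275

6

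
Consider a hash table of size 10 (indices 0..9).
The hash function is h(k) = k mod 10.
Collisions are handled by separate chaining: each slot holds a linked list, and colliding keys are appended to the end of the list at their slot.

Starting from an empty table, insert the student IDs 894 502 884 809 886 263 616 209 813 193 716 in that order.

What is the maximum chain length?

3

894 → bucket 4
502 → bucket 2
884 → bucket 4 (collision)
809 → bucket 9
886 → bucket 6
263 → bucket 3
616 → bucket 6 (collision)
209 → bucket 9 (collision)
813 → bucket 3 (collision)
193 → bucket 3 (collision)
716 → bucket 6 (collision)
Final buckets:
0: ∅
1: ∅
2: 502
3: 263 -> 813 -> 193
4: 894 -> 884
5: ∅
6: 886 -> 616 -> 716
7: ∅
8: ∅
9: 809 -> 209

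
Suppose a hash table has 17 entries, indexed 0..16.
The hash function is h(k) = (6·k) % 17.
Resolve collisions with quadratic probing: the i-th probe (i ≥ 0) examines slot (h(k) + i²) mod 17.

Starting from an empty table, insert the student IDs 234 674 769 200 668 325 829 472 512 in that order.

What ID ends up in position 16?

Insert 234: h=10, slot 10 empty => index 10.
Insert 674: h=15, slot 15 empty => index 15.
Insert 769: h=7, slot 7 empty => index 7.
Insert 200: h=10, slot 10 occupied => index 11.
Insert 668: h=13, slot 13 empty => index 13.
Insert 325: h=12, slot 12 empty => index 12.
Insert 829: h=10, slots 10,11 occupied => index 14.
Insert 472: h=10, slots 10,11,14 occupied => index 2.
Insert 512: h=12, slots 12,13 occupied => index 16.
Table: [., ., 472, ., ., ., ., 769, ., ., 234, 200, 325, 668, 829, 674, 512]

512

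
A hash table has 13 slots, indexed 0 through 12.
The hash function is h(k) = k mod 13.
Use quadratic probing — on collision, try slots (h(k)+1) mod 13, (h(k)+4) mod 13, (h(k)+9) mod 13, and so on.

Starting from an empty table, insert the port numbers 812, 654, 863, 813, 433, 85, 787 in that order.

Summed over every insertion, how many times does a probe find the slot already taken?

812 hashes to 6; slot 6 is free => place at 6.
654 hashes to 4; slot 4 is free => place at 4.
863 hashes to 5; slot 5 is free => place at 5.
813 hashes to 7; slot 7 is free => place at 7.
433 hashes to 4; 4,5 taken => place at 8.
85 hashes to 7; 7,8 taken => place at 11.
787 hashes to 7; 7,8,11 taken => place at 3.
Table: [∅, ∅, ∅, 787, 654, 863, 812, 813, 433, ∅, ∅, 85, ∅]

7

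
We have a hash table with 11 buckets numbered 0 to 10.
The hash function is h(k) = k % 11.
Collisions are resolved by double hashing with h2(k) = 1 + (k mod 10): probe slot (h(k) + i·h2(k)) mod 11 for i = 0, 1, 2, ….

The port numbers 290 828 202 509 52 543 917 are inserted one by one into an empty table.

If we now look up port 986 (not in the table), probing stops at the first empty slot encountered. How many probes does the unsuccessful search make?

3

290: h=4 -> slot 4
828: h=3 -> slot 3
202: h=4, h2=3, probe 4,7 -> slot 7
509: h=3, h2=10, probe 3,2 -> slot 2
52: h=8 -> slot 8
543: h=4, h2=4, probe 4,8,1 -> slot 1
917: h=4, h2=8, probe 4,1,9 -> slot 9
Table: [∅, 543, 509, 828, 290, ∅, ∅, 202, 52, 917, ∅]
Lookup 986: h=7, h2=7, probe 7,3,10 → slot 10 empty, not found.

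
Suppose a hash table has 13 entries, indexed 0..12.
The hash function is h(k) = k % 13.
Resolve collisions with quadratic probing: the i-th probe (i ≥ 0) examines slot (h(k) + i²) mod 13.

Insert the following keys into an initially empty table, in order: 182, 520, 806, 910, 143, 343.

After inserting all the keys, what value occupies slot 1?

520

182 hashes to 0; slot 0 is free => place at 0.
520 hashes to 0; 0 taken => place at 1.
806 hashes to 0; 0,1 taken => place at 4.
910 hashes to 0; 0,1,4 taken => place at 9.
143 hashes to 0; 0,1,4,9 taken => place at 3.
343 hashes to 5; slot 5 is free => place at 5.
Table: [182, 520, -, 143, 806, 343, -, -, -, 910, -, -, -]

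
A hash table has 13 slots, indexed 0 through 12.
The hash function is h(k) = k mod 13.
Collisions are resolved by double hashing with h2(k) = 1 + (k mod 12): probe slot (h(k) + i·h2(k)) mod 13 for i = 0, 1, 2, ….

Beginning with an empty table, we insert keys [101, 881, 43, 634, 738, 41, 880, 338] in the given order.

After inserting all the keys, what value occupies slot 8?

101: h=10 => slot 10
881: h=10, h2=6, probe 10,3 => slot 3
43: h=4 => slot 4
634: h=10, h2=11, probe 10,8 => slot 8
738: h=10, h2=7, probe 10,4,11 => slot 11
41: h=2 => slot 2
880: h=9 => slot 9
338: h=0 => slot 0
Table: [338, ∅, 41, 881, 43, ∅, ∅, ∅, 634, 880, 101, 738, ∅]

634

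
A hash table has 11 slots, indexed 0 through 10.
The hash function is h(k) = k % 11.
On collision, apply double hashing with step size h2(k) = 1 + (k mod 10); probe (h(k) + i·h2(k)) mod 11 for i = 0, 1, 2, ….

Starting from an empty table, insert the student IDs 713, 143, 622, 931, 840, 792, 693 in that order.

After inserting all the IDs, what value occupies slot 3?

713 hashes to 9; slot 9 is free => place at 9.
143 hashes to 0; slot 0 is free => place at 0.
622 hashes to 6; slot 6 is free => place at 6.
931 hashes to 7; slot 7 is free => place at 7.
840 hashes to 4; slot 4 is free => place at 4.
792 hashes to 0, h2=3; 0 taken => place at 3.
693 hashes to 0, h2=4; 0,4 taken => place at 8.
Table: [143, —, —, 792, 840, —, 622, 931, 693, 713, —]

792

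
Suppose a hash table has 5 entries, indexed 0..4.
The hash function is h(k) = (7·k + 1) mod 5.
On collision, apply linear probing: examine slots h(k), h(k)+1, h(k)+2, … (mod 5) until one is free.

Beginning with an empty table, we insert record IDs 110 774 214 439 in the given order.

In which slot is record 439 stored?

2

110: h=1 → slot 1
774: h=4 → slot 4
214: h=4, probe 4,0 → slot 0
439: h=4, probe 4,0,1,2 → slot 2
Table: [214, 110, 439, -, 774]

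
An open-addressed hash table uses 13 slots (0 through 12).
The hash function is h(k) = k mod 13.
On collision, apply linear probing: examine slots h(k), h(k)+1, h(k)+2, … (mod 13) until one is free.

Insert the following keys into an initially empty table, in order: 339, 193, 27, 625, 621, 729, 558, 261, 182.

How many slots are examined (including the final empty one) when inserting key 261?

5

339: h=1 → slot 1
193: h=11 → slot 11
27: h=1, probe 1,2 → slot 2
625: h=1, probe 1,2,3 → slot 3
621: h=10 → slot 10
729: h=1, probe 1,2,3,4 → slot 4
558: h=12 → slot 12
261: h=1, probe 1,2,3,4,5 → slot 5
182: h=0 → slot 0
Table: [182, 339, 27, 625, 729, 261, -, -, -, -, 621, 193, 558]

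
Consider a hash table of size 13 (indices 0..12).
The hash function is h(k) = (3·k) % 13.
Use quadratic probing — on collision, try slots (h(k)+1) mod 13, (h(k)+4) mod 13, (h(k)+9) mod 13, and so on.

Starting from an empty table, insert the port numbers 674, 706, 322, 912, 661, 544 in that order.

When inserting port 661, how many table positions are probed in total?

2

Insert 674: h=7, slot 7 empty → index 7.
Insert 706: h=12, slot 12 empty → index 12.
Insert 322: h=4, slot 4 empty → index 4.
Insert 912: h=6, slot 6 empty → index 6.
Insert 661: h=7, slot 7 occupied → index 8.
Insert 544: h=7, slots 7,8 occupied → index 11.
Table: [-, -, -, -, 322, -, 912, 674, 661, -, -, 544, 706]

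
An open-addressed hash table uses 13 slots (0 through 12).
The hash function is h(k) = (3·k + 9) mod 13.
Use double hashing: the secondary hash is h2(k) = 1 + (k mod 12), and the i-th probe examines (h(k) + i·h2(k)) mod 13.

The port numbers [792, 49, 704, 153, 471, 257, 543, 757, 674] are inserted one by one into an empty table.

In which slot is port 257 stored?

12

Insert 792: h=6, slot 6 empty → index 6.
Insert 49: h=0, slot 0 empty → index 0.
Insert 704: h=2, slot 2 empty → index 2.
Insert 153: h=0, h2=10, slot 0 occupied → index 10.
Insert 471: h=5, slot 5 empty → index 5.
Insert 257: h=0, h2=6, slots 0,6 occupied → index 12.
Insert 543: h=0, h2=4, slot 0 occupied → index 4.
Insert 757: h=5, h2=2, slot 5 occupied → index 7.
Insert 674: h=3, slot 3 empty → index 3.
Table: [49, ., 704, 674, 543, 471, 792, 757, ., ., 153, ., 257]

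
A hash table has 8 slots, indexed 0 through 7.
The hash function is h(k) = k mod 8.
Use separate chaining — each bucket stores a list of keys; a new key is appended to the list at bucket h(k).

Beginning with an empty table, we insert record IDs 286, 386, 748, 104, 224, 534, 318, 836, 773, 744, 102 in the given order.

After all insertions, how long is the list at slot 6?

286 → bucket 6
386 → bucket 2
748 → bucket 4
104 → bucket 0
224 → bucket 0 (collision)
534 → bucket 6 (collision)
318 → bucket 6 (collision)
836 → bucket 4 (collision)
773 → bucket 5
744 → bucket 0 (collision)
102 → bucket 6 (collision)
Final buckets:
0: 104 -> 224 -> 744
1: .
2: 386
3: .
4: 748 -> 836
5: 773
6: 286 -> 534 -> 318 -> 102
7: .

4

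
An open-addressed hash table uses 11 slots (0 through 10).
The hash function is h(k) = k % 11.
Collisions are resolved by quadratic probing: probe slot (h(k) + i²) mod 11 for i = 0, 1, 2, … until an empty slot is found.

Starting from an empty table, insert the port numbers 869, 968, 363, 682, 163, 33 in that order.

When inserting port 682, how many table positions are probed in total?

4

869: h=0 -> slot 0
968: h=0, probe 0,1 -> slot 1
363: h=0, probe 0,1,4 -> slot 4
682: h=0, probe 0,1,4,9 -> slot 9
163: h=9, probe 9,10 -> slot 10
33: h=0, probe 0,1,4,9,5 -> slot 5
Table: [869, 968, ., ., 363, 33, ., ., ., 682, 163]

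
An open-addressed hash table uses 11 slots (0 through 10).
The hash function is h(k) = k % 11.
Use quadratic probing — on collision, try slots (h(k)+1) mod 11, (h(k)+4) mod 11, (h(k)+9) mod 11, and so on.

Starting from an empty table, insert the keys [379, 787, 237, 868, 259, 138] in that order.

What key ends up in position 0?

379 hashes to 5; slot 5 is free => place at 5.
787 hashes to 6; slot 6 is free => place at 6.
237 hashes to 6; 6 taken => place at 7.
868 hashes to 10; slot 10 is free => place at 10.
259 hashes to 6; 6,7,10 taken => place at 4.
138 hashes to 6; 6,7,10,4 taken => place at 0.
Table: [138, ., ., ., 259, 379, 787, 237, ., ., 868]

138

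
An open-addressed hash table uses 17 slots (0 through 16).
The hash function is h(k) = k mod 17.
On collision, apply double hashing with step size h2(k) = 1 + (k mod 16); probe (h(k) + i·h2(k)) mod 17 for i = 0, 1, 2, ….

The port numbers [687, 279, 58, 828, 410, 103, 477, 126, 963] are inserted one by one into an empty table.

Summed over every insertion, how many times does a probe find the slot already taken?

687 hashes to 7; slot 7 is free → place at 7.
279 hashes to 7, h2=8; 7 taken → place at 15.
58 hashes to 7, h2=11; 7 taken → place at 1.
828 hashes to 12; slot 12 is free → place at 12.
410 hashes to 2; slot 2 is free → place at 2.
103 hashes to 1, h2=8; 1 taken → place at 9.
477 hashes to 1, h2=14; 1,15,12,9 taken → place at 6.
126 hashes to 7, h2=15; 7 taken → place at 5.
963 hashes to 11; slot 11 is free → place at 11.
Table: [—, 58, 410, —, —, 126, 477, 687, —, 103, —, 963, 828, —, —, 279, —]

8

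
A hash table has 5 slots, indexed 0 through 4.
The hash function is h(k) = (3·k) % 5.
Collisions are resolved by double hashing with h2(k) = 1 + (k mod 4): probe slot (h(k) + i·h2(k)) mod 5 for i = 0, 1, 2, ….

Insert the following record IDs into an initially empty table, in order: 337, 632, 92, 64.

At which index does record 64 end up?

4

337: h=1 → slot 1
632: h=1, h2=1, probe 1,2 → slot 2
92: h=1, h2=1, probe 1,2,3 → slot 3
64: h=2, h2=1, probe 2,3,4 → slot 4
Table: [∅, 337, 632, 92, 64]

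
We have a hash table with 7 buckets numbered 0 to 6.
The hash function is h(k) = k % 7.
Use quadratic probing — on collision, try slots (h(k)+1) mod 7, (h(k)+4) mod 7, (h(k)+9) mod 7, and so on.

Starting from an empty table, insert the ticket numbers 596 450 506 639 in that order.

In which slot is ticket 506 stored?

3

Insert 596: h=1, slot 1 empty -> index 1.
Insert 450: h=2, slot 2 empty -> index 2.
Insert 506: h=2, slot 2 occupied -> index 3.
Insert 639: h=2, slots 2,3 occupied -> index 6.
Table: [∅, 596, 450, 506, ∅, ∅, 639]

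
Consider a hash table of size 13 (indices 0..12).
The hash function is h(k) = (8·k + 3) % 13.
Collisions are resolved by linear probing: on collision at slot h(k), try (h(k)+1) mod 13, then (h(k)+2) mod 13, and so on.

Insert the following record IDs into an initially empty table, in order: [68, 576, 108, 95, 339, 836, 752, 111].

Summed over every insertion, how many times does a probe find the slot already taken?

68 hashes to 1; slot 1 is free => place at 1.
576 hashes to 9; slot 9 is free => place at 9.
108 hashes to 9; 9 taken => place at 10.
95 hashes to 9; 9,10 taken => place at 11.
339 hashes to 11; 11 taken => place at 12.
836 hashes to 9; 9,10,11,12 taken => place at 0.
752 hashes to 0; 0,1 taken => place at 2.
111 hashes to 7; slot 7 is free => place at 7.
Table: [836, 68, 752, _, _, _, _, 111, _, 576, 108, 95, 339]

10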